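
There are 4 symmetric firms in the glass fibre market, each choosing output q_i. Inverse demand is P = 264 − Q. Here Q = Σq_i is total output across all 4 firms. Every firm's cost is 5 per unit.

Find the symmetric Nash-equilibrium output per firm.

51.8

A representative firm's profit is π_i = q_i(264 − Q) − 5q_i, with Q = q_i + Σ_{j≠i} q_j.
First-order condition: 259 − 2q_i − Σ_{j≠i} q_j = 0.
Imposing symmetry (q_j = q for all j) turns Σ_{j≠i} q_j into 3q, so 259 = 5q and q = 51.8.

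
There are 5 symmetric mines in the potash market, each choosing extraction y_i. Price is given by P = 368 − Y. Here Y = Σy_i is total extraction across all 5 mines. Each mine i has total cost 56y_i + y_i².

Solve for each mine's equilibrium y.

39

A representative mine's profit is π_i = y_i(368 − Y) − 56y_i − y_i², with Y = y_i + Σ_{j≠i} y_j.
First-order condition: 312 − 4y_i − Σ_{j≠i} y_j = 0.
With identical mines, set every y_j = y: then 312 − 4y − 4y = 0, i.e. y = 312/8 = 39.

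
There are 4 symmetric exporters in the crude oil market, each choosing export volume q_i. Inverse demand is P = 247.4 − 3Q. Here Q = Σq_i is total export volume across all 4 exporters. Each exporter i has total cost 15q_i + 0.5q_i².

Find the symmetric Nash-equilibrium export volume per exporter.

A representative exporter's profit is π_i = q_i(247.4 − 3Q) − 15q_i − 0.5q_i², with Q = q_i + Σ_{j≠i} q_j.
First-order condition: 232.4 − 7q_i − 3Σ_{j≠i} q_j = 0.
In a symmetric equilibrium every exporter chooses the same q, so Σ_{j≠i} q_j = 3q. The condition becomes 232.4 − 16q = 0, giving q = 232.4/16 = 14.525.

14.525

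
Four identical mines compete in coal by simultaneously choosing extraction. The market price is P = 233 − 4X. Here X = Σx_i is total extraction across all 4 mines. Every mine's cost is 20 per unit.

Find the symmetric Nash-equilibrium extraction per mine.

10.65

A representative mine's profit is π_i = x_i(233 − 4X) − 20x_i, with X = x_i + Σ_{j≠i} x_j.
First-order condition: 213 − 8x_i − 4Σ_{j≠i} x_j = 0.
In a symmetric equilibrium every mine chooses the same x, so Σ_{j≠i} x_j = 3x. The condition becomes 213 − 20x = 0, giving x = 213/20 = 10.65.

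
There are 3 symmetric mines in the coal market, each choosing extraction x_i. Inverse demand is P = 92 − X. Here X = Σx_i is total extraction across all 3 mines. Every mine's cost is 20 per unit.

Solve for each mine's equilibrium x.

A representative mine's profit is π_i = x_i(92 − X) − 20x_i, with X = x_i + Σ_{j≠i} x_j.
First-order condition: 72 − 2x_i − Σ_{j≠i} x_j = 0.
Imposing symmetry (x_j = x for all j) turns Σ_{j≠i} x_j into 2x, so 72 = 4x and x = 18.

18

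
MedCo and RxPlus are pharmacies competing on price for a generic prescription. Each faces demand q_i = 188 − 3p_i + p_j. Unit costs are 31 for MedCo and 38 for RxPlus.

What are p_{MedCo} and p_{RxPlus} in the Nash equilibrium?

56.8, 59.8

MedCo's profit: π = (p_{MedCo} − 31)(188 − 3p_{MedCo} + p_{RxPlus}).
∂π/∂p_{MedCo} = 281 − 6p_{MedCo} + p_{RxPlus} = 0 ⇒ p_{MedCo} = 281/6 + (1/6)p_{RxPlus}.
Similarly p_{RxPlus} = 151/3 + (1/6)p_{MedCo}.
Solving the two reaction functions simultaneously: (1 − (1/6)(1/6))p_{MedCo} = 281/6 + (1/6)·(151/3), so (35/36)p_{MedCo} = 497/9 and p_{MedCo} = 56.8.
Then p_{RxPlus} = 151/3 + (1/6)·56.8 = 59.8.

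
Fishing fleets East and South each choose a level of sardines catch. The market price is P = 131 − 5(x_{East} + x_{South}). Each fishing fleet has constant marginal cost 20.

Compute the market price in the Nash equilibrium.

57

Fishing fleet East's profit: π = x_{East}(131 − 5(x_{East} + x_{South})) − 20x_{East}.
∂π/∂x_{East} = 111 − 10x_{East} − 5x_{South} = 0, so x_{East} = 11.1 − 0.5x_{South}.
By symmetry x_{South} = x_{East}; substituting into the reaction function, 1.5x_{East} = 11.1 and x_{East} = 7.4.
Equilibrium price: P = 131 − 5·14.8 = 57.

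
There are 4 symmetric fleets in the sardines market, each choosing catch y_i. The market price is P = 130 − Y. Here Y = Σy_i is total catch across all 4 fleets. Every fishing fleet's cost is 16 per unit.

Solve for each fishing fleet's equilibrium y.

A representative fishing fleet's profit is π_i = y_i(130 − Y) − 16y_i, with Y = y_i + Σ_{j≠i} y_j.
First-order condition: 114 − 2y_i − Σ_{j≠i} y_j = 0.
In a symmetric equilibrium every fishing fleet chooses the same y, so Σ_{j≠i} y_j = 3y. The condition becomes 114 − 5y = 0, giving y = 114/5 = 22.8.

22.8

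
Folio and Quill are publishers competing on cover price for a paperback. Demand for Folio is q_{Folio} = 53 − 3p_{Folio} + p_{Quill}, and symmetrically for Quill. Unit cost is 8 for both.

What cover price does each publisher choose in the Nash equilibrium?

Folio's profit: π = (p_{Folio} − 8)(53 − 3p_{Folio} + p_{Quill}).
∂π/∂p_{Folio} = 77 − 6p_{Folio} + p_{Quill} = 0 ⇒ p_{Folio} = 77/6 + (1/6)p_{Quill}.
By symmetry p_{Quill} = p_{Folio}; substituting into the reaction function, (5/6)p_{Folio} = 77/6 and p_{Folio} = 15.4.

15.4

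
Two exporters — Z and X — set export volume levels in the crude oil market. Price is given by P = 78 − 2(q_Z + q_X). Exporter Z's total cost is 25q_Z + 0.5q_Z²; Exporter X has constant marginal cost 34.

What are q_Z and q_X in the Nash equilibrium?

7.75, 7.125

Exporter Z's profit: π = q_Z(78 − 2(q_Z + q_X)) − 25q_Z − 0.5q_Z².
∂π/∂q_Z = 53 − 5q_Z − 2q_X = 0, so q_Z = 10.6 − 0.4q_X.
For X: ∂π/∂q_X = 44 − 4q_X − 2q_Z = 0 ⇒ q_X = 11 − 0.5q_Z.
Solving the two reaction functions simultaneously: (1 − (−0.4)(−0.5))q_Z = 10.6 − 0.4·11, so 0.8q_Z = 6.2 and q_Z = 7.75.
Then q_X = 11 − 0.5·7.75 = 7.125.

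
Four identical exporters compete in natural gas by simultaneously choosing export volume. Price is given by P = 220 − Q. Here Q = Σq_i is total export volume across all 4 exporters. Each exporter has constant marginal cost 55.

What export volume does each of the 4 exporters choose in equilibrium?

A representative exporter's profit is π_i = q_i(220 − Q) − 55q_i, with Q = q_i + Σ_{j≠i} q_j.
First-order condition: 165 − 2q_i − Σ_{j≠i} q_j = 0.
With identical exporters, set every q_j = q: then 165 − 2q − 3q = 0, i.e. q = 165/5 = 33.

33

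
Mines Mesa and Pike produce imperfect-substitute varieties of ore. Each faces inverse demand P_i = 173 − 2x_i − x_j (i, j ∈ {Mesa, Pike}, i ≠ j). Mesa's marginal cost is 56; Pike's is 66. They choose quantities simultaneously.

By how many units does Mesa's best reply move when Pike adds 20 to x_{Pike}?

-5

Mine Mesa's profit: π = x_{Mesa}(173 − 2x_{Mesa} − x_{Pike}) − 56x_{Mesa}.
∂π/∂x_{Mesa} = 117 − 4x_{Mesa} − x_{Pike} = 0 ⇒ x_{Mesa} = 29.25 − 0.25x_{Pike}.
The reaction-function slope is −0.25, so a 20-unit rise in x_{Pike} moves x_{Mesa} by −0.25 × 20 = −5. Mesa's best response falls — the actions are strategic substitutes.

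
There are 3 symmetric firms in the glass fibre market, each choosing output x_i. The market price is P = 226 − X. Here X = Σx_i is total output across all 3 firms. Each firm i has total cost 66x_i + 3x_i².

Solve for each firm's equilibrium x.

16

A representative firm's profit is π_i = x_i(226 − X) − 66x_i − 3x_i², with X = x_i + Σ_{j≠i} x_j.
First-order condition: 160 − 8x_i − Σ_{j≠i} x_j = 0.
With identical firms, set every x_j = x: then 160 − 8x − 2x = 0, i.e. x = 160/10 = 16.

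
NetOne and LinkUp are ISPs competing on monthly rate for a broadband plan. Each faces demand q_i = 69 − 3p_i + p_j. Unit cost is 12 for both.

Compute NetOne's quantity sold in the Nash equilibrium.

27

NetOne's profit: π = (p_{NetOne} − 12)(69 − 3p_{NetOne} + p_{LinkUp}).
∂π/∂p_{NetOne} = 105 − 6p_{NetOne} + p_{LinkUp} = 0 ⇒ p_{NetOne} = 17.5 + (1/6)p_{LinkUp}.
By symmetry p_{LinkUp} = p_{NetOne}; substituting into the reaction function, (5/6)p_{NetOne} = 17.5 and p_{NetOne} = 21.
q_{NetOne} = 69 − 3·21 + 21 = 27.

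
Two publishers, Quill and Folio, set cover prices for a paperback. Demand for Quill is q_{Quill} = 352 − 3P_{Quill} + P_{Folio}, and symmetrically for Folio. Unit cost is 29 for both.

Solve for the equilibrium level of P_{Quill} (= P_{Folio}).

Quill's profit: π = (P_{Quill} − 29)(352 − 3P_{Quill} + P_{Folio}).
∂π/∂P_{Quill} = 439 − 6P_{Quill} + P_{Folio} = 0 ⇒ P_{Quill} = 439/6 + (1/6)P_{Folio}.
By symmetry P_{Folio} = P_{Quill}; substituting into the reaction function, (5/6)P_{Quill} = 439/6 and P_{Quill} = 87.8.

87.8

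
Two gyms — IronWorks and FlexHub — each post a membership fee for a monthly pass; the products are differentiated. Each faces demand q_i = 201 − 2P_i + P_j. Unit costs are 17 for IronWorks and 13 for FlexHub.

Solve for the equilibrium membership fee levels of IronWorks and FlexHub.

IronWorks's profit: π = (P_{IronWorks} − 17)(201 − 2P_{IronWorks} + P_{FlexHub}).
∂π/∂P_{IronWorks} = 235 − 4P_{IronWorks} + P_{FlexHub} = 0 ⇒ P_{IronWorks} = 58.75 + 0.25P_{FlexHub}.
Similarly P_{FlexHub} = 56.75 + 0.25P_{IronWorks}.
Solving the two reaction functions simultaneously: (1 − (0.25)(0.25))P_{IronWorks} = 58.75 + 0.25·56.75, so 0.9375P_{IronWorks} = 72.9375 and P_{IronWorks} = 77.8.
Then P_{FlexHub} = 56.75 + 0.25·77.8 = 76.2.

77.8, 76.2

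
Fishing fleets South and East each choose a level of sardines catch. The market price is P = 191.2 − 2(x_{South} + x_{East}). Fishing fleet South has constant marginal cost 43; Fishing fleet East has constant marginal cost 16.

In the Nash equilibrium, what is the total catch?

Fishing fleet South's profit: π = x_{South}(191.2 − 2(x_{South} + x_{East})) − 43x_{South}.
∂π/∂x_{South} = 148.2 − 4x_{South} − 2x_{East} = 0, so x_{South} = 37.05 − 0.5x_{East}.
By the same steps for East: x_{East} = 43.8 − 0.5x_{South}.
Substituting the second reaction function into the first: x_{South} = 37.05 − 0.5(43.8 − 0.5x_{South}), which gives 0.75x_{South} = 15.15 ⇒ x_{South} = 20.2.
Then x_{East} = 43.8 − 0.5·20.2 = 33.7.
Total catch: 20.2 + 33.7 = 53.9.

53.9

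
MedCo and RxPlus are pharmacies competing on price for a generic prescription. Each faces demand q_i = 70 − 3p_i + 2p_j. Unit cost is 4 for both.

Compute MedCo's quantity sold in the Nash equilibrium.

MedCo's profit: π = (p_{MedCo} − 4)(70 − 3p_{MedCo} + 2p_{RxPlus}).
∂π/∂p_{MedCo} = 82 − 6p_{MedCo} + 2p_{RxPlus} = 0 ⇒ p_{MedCo} = 41/3 + (1/3)p_{RxPlus}.
The game is symmetric, so in equilibrium p_{RxPlus} = p_{MedCo}: the reaction function gives (2/3)p_{MedCo} = 41/3, hence p_{MedCo} = 20.5.
q_{MedCo} = 70 − 3·20.5 + 2·20.5 = 49.5.

49.5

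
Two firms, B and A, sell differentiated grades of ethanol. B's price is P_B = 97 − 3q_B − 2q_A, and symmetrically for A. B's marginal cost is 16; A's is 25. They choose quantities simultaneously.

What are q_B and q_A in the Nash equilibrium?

10.6875, 8.4375

Firm B's profit: π = q_B(97 − 3q_B − 2q_A) − 16q_B.
∂π/∂q_B = 81 − 6q_B − 2q_A = 0 ⇒ q_B = 13.5 − (1/3)q_A.
Similarly q_A = 12 − (1/3)q_B.
Solving the two reaction functions simultaneously: (1 − (−1/3)(−1/3))q_B = 13.5 − (1/3)·12, so (8/9)q_B = 9.5 and q_B = 10.6875.
Then q_A = 12 − (1/3)·10.6875 = 8.4375.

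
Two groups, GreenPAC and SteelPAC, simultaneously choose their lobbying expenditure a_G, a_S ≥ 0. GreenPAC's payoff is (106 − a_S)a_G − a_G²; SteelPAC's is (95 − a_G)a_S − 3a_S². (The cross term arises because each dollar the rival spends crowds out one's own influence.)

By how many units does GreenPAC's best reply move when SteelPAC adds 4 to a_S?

Expanding GreenPAC's payoff: 106a_G − a_Sa_G − a_G².
∂π/∂a_G = 106 − a_S − 2a_G = 0, so a_G = 53 − 0.5a_S.
The reaction-function slope is −0.5, so a 4-unit rise in a_S moves a_G by −0.5 × 4 = −2. GreenPAC's best response falls — the actions are strategic substitutes.

-2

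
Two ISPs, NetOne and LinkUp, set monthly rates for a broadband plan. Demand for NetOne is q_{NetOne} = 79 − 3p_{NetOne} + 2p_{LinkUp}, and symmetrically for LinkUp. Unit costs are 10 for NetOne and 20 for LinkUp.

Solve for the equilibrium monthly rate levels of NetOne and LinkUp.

29.125, 32.875

NetOne's profit: π = (p_{NetOne} − 10)(79 − 3p_{NetOne} + 2p_{LinkUp}).
∂π/∂p_{NetOne} = 109 − 6p_{NetOne} + 2p_{LinkUp} = 0 ⇒ p_{NetOne} = 109/6 + (1/3)p_{LinkUp}.
Similarly p_{LinkUp} = 139/6 + (1/3)p_{NetOne}.
Substituting the second reaction function into the first: p_{NetOne} = 109/6 + (1/3)(139/6 + (1/3)p_{NetOne}), which gives (8/9)p_{NetOne} = 233/9 ⇒ p_{NetOne} = 29.125.
Then p_{LinkUp} = 139/6 + (1/3)·29.125 = 32.875.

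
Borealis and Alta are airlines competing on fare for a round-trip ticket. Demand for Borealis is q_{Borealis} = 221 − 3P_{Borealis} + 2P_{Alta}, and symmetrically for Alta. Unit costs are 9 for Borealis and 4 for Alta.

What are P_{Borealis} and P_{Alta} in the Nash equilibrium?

61.0625, 59.1875

Borealis's profit: π = (P_{Borealis} − 9)(221 − 3P_{Borealis} + 2P_{Alta}).
∂π/∂P_{Borealis} = 248 − 6P_{Borealis} + 2P_{Alta} = 0 ⇒ P_{Borealis} = 124/3 + (1/3)P_{Alta}.
Similarly P_{Alta} = 233/6 + (1/3)P_{Borealis}.
Substituting the second reaction function into the first: P_{Borealis} = 124/3 + (1/3)(233/6 + (1/3)P_{Borealis}), which gives (8/9)P_{Borealis} = 977/18 ⇒ P_{Borealis} = 61.0625.
Then P_{Alta} = 233/6 + (1/3)·61.0625 = 59.1875.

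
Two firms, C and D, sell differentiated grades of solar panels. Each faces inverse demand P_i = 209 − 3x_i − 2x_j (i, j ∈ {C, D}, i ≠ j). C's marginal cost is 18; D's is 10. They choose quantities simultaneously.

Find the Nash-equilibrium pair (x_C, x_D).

Firm C's profit: π = x_C(209 − 3x_C − 2x_D) − 18x_C.
∂π/∂x_C = 191 − 6x_C − 2x_D = 0 ⇒ x_C = 191/6 − (1/3)x_D.
Similarly x_D = 199/6 − (1/3)x_C.
Substituting the second reaction function into the first: x_C = 191/6 − (1/3)(199/6 − (1/3)x_C), which gives (8/9)x_C = 187/9 ⇒ x_C = 23.375.
Then x_D = 199/6 − (1/3)·23.375 = 25.375.

23.375, 25.375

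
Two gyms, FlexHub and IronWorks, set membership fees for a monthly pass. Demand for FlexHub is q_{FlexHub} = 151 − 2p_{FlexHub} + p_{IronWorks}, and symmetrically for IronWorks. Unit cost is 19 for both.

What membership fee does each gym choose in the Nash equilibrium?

FlexHub's profit: π = (p_{FlexHub} − 19)(151 − 2p_{FlexHub} + p_{IronWorks}).
∂π/∂p_{FlexHub} = 189 − 4p_{FlexHub} + p_{IronWorks} = 0 ⇒ p_{FlexHub} = 47.25 + 0.25p_{IronWorks}.
The game is symmetric, so in equilibrium p_{IronWorks} = p_{FlexHub}: the reaction function gives 0.75p_{FlexHub} = 47.25, hence p_{FlexHub} = 63.

63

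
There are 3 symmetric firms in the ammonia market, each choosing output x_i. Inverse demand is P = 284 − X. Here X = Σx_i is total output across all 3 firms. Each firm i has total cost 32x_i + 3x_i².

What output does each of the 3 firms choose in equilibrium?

A representative firm's profit is π_i = x_i(284 − X) − 32x_i − 3x_i², with X = x_i + Σ_{j≠i} x_j.
First-order condition: 252 − 8x_i − Σ_{j≠i} x_j = 0.
Imposing symmetry (x_j = x for all j) turns Σ_{j≠i} x_j into 2x, so 252 = 10x and x = 25.2.

25.2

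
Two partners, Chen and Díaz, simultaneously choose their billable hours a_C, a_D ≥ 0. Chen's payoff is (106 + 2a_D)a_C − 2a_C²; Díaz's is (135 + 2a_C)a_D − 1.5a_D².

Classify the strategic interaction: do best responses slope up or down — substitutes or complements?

Expanding Chen's payoff: 106a_C + 2a_Da_C − 2a_C².
∂π/∂a_C = 106 + 2a_D − 4a_C = 0, so a_C = 26.5 + 0.5a_D.
The best-response slope da_C/da_D = 0.5 > 0: the reaction function is upward-sloping, so the choices are strategic complements.

strategic complements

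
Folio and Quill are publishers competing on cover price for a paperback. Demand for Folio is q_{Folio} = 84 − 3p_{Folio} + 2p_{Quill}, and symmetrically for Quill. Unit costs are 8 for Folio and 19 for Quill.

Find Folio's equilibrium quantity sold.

Folio's profit: π = (p_{Folio} − 8)(84 − 3p_{Folio} + 2p_{Quill}).
∂π/∂p_{Folio} = 108 − 6p_{Folio} + 2p_{Quill} = 0 ⇒ p_{Folio} = 18 + (1/3)p_{Quill}.
Similarly p_{Quill} = 23.5 + (1/3)p_{Folio}.
Solving the two reaction functions simultaneously: (1 − (1/3)(1/3))p_{Folio} = 18 + (1/3)·23.5, so (8/9)p_{Folio} = 155/6 and p_{Folio} = 29.0625.
Then p_{Quill} = 23.5 + (1/3)·29.0625 = 33.1875.
q_{Folio} = 84 − 3·29.0625 + 2·33.1875 = 63.1875.

63.1875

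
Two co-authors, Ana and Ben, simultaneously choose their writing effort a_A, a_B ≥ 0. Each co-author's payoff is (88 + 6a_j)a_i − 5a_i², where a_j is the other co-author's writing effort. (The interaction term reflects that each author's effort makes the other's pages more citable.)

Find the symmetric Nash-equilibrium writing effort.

22

Ana's payoff is (88 + 6a_B)a_A − 5a_A².
∂π/∂a_A = 88 + 6a_B − 10a_A = 0, so a_A = 8.8 + 0.6a_B.
The game is symmetric, so in equilibrium a_B = a_A: the reaction function gives 0.4a_A = 8.8, hence a_A = 22.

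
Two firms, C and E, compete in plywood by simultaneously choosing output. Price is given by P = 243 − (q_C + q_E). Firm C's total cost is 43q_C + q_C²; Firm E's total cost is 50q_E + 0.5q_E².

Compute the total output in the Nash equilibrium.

Firm C's profit: π = q_C(243 − (q_C + q_E)) − 43q_C − q_C².
∂π/∂q_C = 200 − 4q_C − q_E = 0, so q_C = 50 − 0.25q_E.
For E: ∂π/∂q_E = 193 − 3q_E − q_C = 0 ⇒ q_E = 193/3 − (1/3)q_C.
Plugging q_E into C's best response: q_C = 50 − 0.25(193/3 − (1/3)q_C) ⇒ (11/12)q_C = 407/12, so q_C = 37.
Then q_E = 193/3 − (1/3)·37 = 52.
Total output: 37 + 52 = 89.

89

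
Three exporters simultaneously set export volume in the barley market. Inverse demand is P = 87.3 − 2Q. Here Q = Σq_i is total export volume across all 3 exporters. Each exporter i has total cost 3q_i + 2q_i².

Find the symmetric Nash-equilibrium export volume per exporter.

7.025

A representative exporter's profit is π_i = q_i(87.3 − 2Q) − 3q_i − 2q_i², with Q = q_i + Σ_{j≠i} q_j.
First-order condition: 84.3 − 8q_i − 2Σ_{j≠i} q_j = 0.
In a symmetric equilibrium every exporter chooses the same q, so Σ_{j≠i} q_j = 2q. The condition becomes 84.3 − 12q = 0, giving q = 84.3/12 = 7.025.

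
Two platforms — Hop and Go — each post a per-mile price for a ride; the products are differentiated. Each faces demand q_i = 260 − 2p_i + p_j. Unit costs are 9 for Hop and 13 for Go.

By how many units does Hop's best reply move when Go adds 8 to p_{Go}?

Hop's profit: π = (p_{Hop} − 9)(260 − 2p_{Hop} + p_{Go}).
∂π/∂p_{Hop} = 278 − 4p_{Hop} + p_{Go} = 0 ⇒ p_{Hop} = 69.5 + 0.25p_{Go}.
The reaction-function slope is 0.25, so an 8-unit rise in p_{Go} moves p_{Hop} by 0.25 × 8 = 2. Hop's best response rises — the actions are strategic complements.

2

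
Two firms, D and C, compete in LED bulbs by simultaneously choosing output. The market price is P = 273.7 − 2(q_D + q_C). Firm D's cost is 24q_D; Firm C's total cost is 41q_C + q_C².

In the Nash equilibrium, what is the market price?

Firm D's profit: π = q_D(273.7 − 2(q_D + q_C)) − 24q_D.
∂π/∂q_D = 249.7 − 4q_D − 2q_C = 0, so q_D = 62.425 − 0.5q_C.
For C: ∂π/∂q_C = 232.7 − 6q_C − 2q_D = 0 ⇒ q_C = 2327/60 − (1/3)q_D.
Substituting the second reaction function into the first: q_D = 62.425 − 0.5(2327/60 − (1/3)q_D), which gives (5/6)q_D = 1291/30 ⇒ q_D = 51.64.
Then q_C = 2327/60 − (1/3)·51.64 = 21.57.
Equilibrium price: P = 273.7 − 2·73.21 = 127.28.

127.28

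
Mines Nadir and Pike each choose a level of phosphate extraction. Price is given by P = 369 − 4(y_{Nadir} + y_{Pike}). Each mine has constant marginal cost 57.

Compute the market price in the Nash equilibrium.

161

Mine Nadir's profit: π = y_{Nadir}(369 − 4(y_{Nadir} + y_{Pike})) − 57y_{Nadir}.
∂π/∂y_{Nadir} = 312 − 8y_{Nadir} − 4y_{Pike} = 0, so y_{Nadir} = 39 − 0.5y_{Pike}.
Setting y_{Nadir} = y_{Pike} in the reaction function: y_{Nadir} = 39 − 0.5y_{Nadir}, so y_{Nadir} = 39 / 1.5 = 26.
Equilibrium price: P = 369 − 4·52 = 161.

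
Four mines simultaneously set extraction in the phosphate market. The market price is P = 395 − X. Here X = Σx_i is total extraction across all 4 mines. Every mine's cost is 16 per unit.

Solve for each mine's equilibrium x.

75.8

A representative mine's profit is π_i = x_i(395 − X) − 16x_i, with X = x_i + Σ_{j≠i} x_j.
First-order condition: 379 − 2x_i − Σ_{j≠i} x_j = 0.
In a symmetric equilibrium every mine chooses the same x, so Σ_{j≠i} x_j = 3x. The condition becomes 379 − 5x = 0, giving x = 379/5 = 75.8.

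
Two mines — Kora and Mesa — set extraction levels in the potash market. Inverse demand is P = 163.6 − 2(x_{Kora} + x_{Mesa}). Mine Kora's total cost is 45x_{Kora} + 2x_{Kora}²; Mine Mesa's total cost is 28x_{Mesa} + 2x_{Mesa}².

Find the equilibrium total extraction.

25.42

Mine Kora's profit: π = x_{Kora}(163.6 − 2(x_{Kora} + x_{Mesa})) − 45x_{Kora} − 2x_{Kora}².
∂π/∂x_{Kora} = 118.6 − 8x_{Kora} − 2x_{Mesa} = 0, so x_{Kora} = 14.825 − 0.25x_{Mesa}.
By the same steps for Mesa: x_{Mesa} = 16.95 − 0.25x_{Kora}.
Plugging x_{Mesa} into Kora's best response: x_{Kora} = 14.825 − 0.25(16.95 − 0.25x_{Kora}) ⇒ 0.9375x_{Kora} = 10.5875, so x_{Kora} = 847/75.
Then x_{Mesa} = 16.95 − 0.25·(847/75) = 2119/150.
Total extraction: 847/75 + 2119/150 = 25.42.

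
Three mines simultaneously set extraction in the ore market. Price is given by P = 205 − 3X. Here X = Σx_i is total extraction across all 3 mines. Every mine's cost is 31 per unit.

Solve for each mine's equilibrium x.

14.5

A representative mine's profit is π_i = x_i(205 − 3X) − 31x_i, with X = x_i + Σ_{j≠i} x_j.
First-order condition: 174 − 6x_i − 3Σ_{j≠i} x_j = 0.
With identical mines, set every x_j = x: then 174 − 6x − 6x = 0, i.e. x = 174/12 = 14.5.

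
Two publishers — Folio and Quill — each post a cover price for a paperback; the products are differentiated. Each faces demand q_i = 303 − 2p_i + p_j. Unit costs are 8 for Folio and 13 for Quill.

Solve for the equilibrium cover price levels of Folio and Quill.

107, 109

Folio's profit: π = (p_{Folio} − 8)(303 − 2p_{Folio} + p_{Quill}).
∂π/∂p_{Folio} = 319 − 4p_{Folio} + p_{Quill} = 0 ⇒ p_{Folio} = 79.75 + 0.25p_{Quill}.
Similarly p_{Quill} = 82.25 + 0.25p_{Folio}.
Plugging p_{Quill} into Folio's best response: p_{Folio} = 79.75 + 0.25(82.25 + 0.25p_{Folio}) ⇒ 0.9375p_{Folio} = 100.3125, so p_{Folio} = 107.
Then p_{Quill} = 82.25 + 0.25·107 = 109.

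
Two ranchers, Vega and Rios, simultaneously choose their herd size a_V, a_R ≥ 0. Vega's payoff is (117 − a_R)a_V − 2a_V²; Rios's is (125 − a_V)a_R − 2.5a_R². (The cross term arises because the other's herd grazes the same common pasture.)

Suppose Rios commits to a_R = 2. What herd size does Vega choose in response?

Expanding Vega's payoff: 117a_V − a_Ra_V − 2a_V².
∂π/∂a_V = 117 − a_R − 4a_V = 0, so a_V = 29.25 − 0.25a_R.
At a_R = 2: a_V = 29.25 − 0.25·2 = 28.75.

28.75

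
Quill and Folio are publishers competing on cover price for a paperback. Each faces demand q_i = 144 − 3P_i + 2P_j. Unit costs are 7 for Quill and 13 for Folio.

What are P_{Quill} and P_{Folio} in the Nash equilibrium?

Quill's profit: π = (P_{Quill} − 7)(144 − 3P_{Quill} + 2P_{Folio}).
∂π/∂P_{Quill} = 165 − 6P_{Quill} + 2P_{Folio} = 0 ⇒ P_{Quill} = 27.5 + (1/3)P_{Folio}.
Similarly P_{Folio} = 30.5 + (1/3)P_{Quill}.
Substituting the second reaction function into the first: P_{Quill} = 27.5 + (1/3)(30.5 + (1/3)P_{Quill}), which gives (8/9)P_{Quill} = 113/3 ⇒ P_{Quill} = 42.375.
Then P_{Folio} = 30.5 + (1/3)·42.375 = 44.625.

42.375, 44.625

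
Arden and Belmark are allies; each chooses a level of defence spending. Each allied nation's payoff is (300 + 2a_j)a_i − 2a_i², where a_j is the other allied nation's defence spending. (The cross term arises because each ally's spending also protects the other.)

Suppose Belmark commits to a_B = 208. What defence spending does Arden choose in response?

179

Arden's payoff is (300 + 2a_B)a_A − 2a_A².
∂π/∂a_A = 300 + 2a_B − 4a_A = 0, so a_A = 75 + 0.5a_B.
At a_B = 208: a_A = 75 + 0.5·208 = 179.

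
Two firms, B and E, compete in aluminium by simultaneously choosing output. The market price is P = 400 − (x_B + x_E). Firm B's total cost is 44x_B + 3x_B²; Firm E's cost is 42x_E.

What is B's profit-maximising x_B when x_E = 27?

Firm B's profit: π = x_B(400 − (x_B + x_E)) − 44x_B − 3x_B².
∂π/∂x_B = 356 − 8x_B − x_E = 0, so x_B = 44.5 − 0.125x_E.
At x_E = 27: x_B = 44.5 − 0.125·27 = 41.125.

41.125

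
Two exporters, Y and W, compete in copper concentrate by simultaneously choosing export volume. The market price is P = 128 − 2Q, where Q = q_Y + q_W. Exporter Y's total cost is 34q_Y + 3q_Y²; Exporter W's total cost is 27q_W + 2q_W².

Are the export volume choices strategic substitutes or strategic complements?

Exporter Y's profit: π = q_Y(128 − 2(q_Y + q_W)) − 34q_Y − 3q_Y².
∂π/∂q_Y = 94 − 10q_Y − 2q_W = 0, so q_Y = 9.4 − 0.2q_W.
The best-response slope dq_Y/dq_W = −0.2 < 0: the reaction function is downward-sloping, so the choices are strategic substitutes.

strategic substitutes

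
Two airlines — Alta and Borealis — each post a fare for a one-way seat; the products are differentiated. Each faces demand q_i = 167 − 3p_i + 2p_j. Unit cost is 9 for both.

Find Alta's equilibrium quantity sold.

118.5

Alta's profit: π = (p_{Alta} − 9)(167 − 3p_{Alta} + 2p_{Borealis}).
∂π/∂p_{Alta} = 194 − 6p_{Alta} + 2p_{Borealis} = 0 ⇒ p_{Alta} = 97/3 + (1/3)p_{Borealis}.
By symmetry p_{Borealis} = p_{Alta}; substituting into the reaction function, (2/3)p_{Alta} = 97/3 and p_{Alta} = 48.5.
q_{Alta} = 167 − 3·48.5 + 2·48.5 = 118.5.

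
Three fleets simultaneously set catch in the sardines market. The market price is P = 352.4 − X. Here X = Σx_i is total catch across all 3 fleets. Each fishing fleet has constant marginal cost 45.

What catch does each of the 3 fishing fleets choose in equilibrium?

76.85

A representative fishing fleet's profit is π_i = x_i(352.4 − X) − 45x_i, with X = x_i + Σ_{j≠i} x_j.
First-order condition: 307.4 − 2x_i − Σ_{j≠i} x_j = 0.
Imposing symmetry (x_j = x for all j) turns Σ_{j≠i} x_j into 2x, so 307.4 = 4x and x = 76.85.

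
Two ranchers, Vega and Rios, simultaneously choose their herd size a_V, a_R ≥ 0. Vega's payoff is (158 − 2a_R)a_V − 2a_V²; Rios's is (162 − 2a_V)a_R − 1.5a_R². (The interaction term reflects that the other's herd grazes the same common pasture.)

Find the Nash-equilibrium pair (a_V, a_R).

18.75, 41.5

Expanding Vega's payoff: 158a_V − 2a_Ra_V − 2a_V².
∂π/∂a_V = 158 − 2a_R − 4a_V = 0, so a_V = 39.5 − 0.5a_R.
Likewise for Rios: a_R = 54 − (2/3)a_V.
Plugging a_R into Vega's best response: a_V = 39.5 − 0.5(54 − (2/3)a_V) ⇒ (2/3)a_V = 12.5, so a_V = 18.75.
Then a_R = 54 − (2/3)·18.75 = 41.5.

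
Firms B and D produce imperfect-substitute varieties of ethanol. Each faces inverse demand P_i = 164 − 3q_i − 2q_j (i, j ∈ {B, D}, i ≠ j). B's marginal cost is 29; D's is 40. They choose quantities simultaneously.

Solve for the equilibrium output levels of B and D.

17.5625, 14.8125

Firm B's profit: π = q_B(164 − 3q_B − 2q_D) − 29q_B.
∂π/∂q_B = 135 − 6q_B − 2q_D = 0 ⇒ q_B = 22.5 − (1/3)q_D.
Similarly q_D = 62/3 − (1/3)q_B.
Solving the two reaction functions simultaneously: (1 − (−1/3)(−1/3))q_B = 22.5 − (1/3)·(62/3), so (8/9)q_B = 281/18 and q_B = 17.5625.
Then q_D = 62/3 − (1/3)·17.5625 = 14.8125.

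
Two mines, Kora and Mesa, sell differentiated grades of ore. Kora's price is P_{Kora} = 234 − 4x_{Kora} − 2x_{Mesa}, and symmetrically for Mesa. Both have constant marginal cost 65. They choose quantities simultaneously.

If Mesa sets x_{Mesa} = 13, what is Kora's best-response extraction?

17.875

Mine Kora's profit: π = x_{Kora}(234 − 4x_{Kora} − 2x_{Mesa}) − 65x_{Kora}.
∂π/∂x_{Kora} = 169 − 8x_{Kora} − 2x_{Mesa} = 0 ⇒ x_{Kora} = 21.125 − 0.25x_{Mesa}.
At x_{Mesa} = 13: x_{Kora} = 21.125 − 0.25·13 = 17.875.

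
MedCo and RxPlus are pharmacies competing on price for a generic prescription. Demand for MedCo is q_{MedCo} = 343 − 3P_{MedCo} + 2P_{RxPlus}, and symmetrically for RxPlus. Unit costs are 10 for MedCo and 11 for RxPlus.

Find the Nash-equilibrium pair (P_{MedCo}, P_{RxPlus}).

93.4375, 93.8125

MedCo's profit: π = (P_{MedCo} − 10)(343 − 3P_{MedCo} + 2P_{RxPlus}).
∂π/∂P_{MedCo} = 373 − 6P_{MedCo} + 2P_{RxPlus} = 0 ⇒ P_{MedCo} = 373/6 + (1/3)P_{RxPlus}.
Similarly P_{RxPlus} = 188/3 + (1/3)P_{MedCo}.
Solving the two reaction functions simultaneously: (1 − (1/3)(1/3))P_{MedCo} = 373/6 + (1/3)·(188/3), so (8/9)P_{MedCo} = 1495/18 and P_{MedCo} = 93.4375.
Then P_{RxPlus} = 188/3 + (1/3)·93.4375 = 93.8125.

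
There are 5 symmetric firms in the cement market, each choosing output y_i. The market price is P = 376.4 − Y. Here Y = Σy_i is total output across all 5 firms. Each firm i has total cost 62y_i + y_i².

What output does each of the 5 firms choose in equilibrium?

39.3

A representative firm's profit is π_i = y_i(376.4 − Y) − 62y_i − y_i², with Y = y_i + Σ_{j≠i} y_j.
First-order condition: 314.4 − 4y_i − Σ_{j≠i} y_j = 0.
In a symmetric equilibrium every firm chooses the same y, so Σ_{j≠i} y_j = 4y. The condition becomes 314.4 − 8y = 0, giving y = 314.4/8 = 39.3.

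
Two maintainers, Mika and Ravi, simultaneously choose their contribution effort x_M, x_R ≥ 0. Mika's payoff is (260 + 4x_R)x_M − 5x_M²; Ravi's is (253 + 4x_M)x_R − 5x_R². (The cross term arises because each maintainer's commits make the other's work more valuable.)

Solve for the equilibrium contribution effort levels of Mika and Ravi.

Expanding Mika's payoff: 260x_M + 4x_Rx_M − 5x_M².
∂π/∂x_M = 260 + 4x_R − 10x_M = 0, so x_M = 26 + 0.4x_R.
Likewise for Ravi: x_R = 25.3 + 0.4x_M.
Substituting the second reaction function into the first: x_M = 26 + 0.4(25.3 + 0.4x_M), which gives 0.84x_M = 36.12 ⇒ x_M = 43.
Then x_R = 25.3 + 0.4·43 = 42.5.

43, 42.5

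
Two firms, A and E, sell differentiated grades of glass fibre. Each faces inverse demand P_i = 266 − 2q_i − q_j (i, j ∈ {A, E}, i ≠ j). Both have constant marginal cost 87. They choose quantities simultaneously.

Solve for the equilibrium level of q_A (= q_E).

Firm A's profit: π = q_A(266 − 2q_A − q_E) − 87q_A.
∂π/∂q_A = 179 − 4q_A − q_E = 0 ⇒ q_A = 44.75 − 0.25q_E.
By symmetry q_E = q_A; substituting into the reaction function, 1.25q_A = 44.75 and q_A = 35.8.

35.8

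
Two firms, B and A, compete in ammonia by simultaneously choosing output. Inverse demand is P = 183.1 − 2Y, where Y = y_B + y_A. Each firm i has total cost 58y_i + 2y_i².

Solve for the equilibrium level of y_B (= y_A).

Firm B's profit: π = y_B(183.1 − 2(y_B + y_A)) − 58y_B − 2y_B².
∂π/∂y_B = 125.1 − 8y_B − 2y_A = 0, so y_B = 15.6375 − 0.25y_A.
By symmetry y_A = y_B; substituting into the reaction function, 1.25y_B = 15.6375 and y_B = 12.51.

12.51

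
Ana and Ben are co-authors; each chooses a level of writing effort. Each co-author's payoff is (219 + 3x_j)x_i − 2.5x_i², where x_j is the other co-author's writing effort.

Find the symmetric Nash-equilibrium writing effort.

109.5

Ana's payoff is (219 + 3x_B)x_A − 2.5x_A².
∂π/∂x_A = 219 + 3x_B − 5x_A = 0, so x_A = 43.8 + 0.6x_B.
By symmetry x_B = x_A; substituting into the reaction function, 0.4x_A = 43.8 and x_A = 109.5.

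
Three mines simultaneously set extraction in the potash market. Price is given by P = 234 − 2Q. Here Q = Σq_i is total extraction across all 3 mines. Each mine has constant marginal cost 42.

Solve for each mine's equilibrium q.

24

A representative mine's profit is π_i = q_i(234 − 2Q) − 42q_i, with Q = q_i + Σ_{j≠i} q_j.
First-order condition: 192 − 4q_i − 2Σ_{j≠i} q_j = 0.
With identical mines, set every q_j = q: then 192 − 4q − 4q = 0, i.e. q = 192/8 = 24.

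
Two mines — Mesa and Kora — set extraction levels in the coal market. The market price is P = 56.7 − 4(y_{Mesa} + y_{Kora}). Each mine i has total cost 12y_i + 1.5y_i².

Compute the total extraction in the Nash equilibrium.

Mine Mesa's profit: π = y_{Mesa}(56.7 − 4(y_{Mesa} + y_{Kora})) − 12y_{Mesa} − 1.5y_{Mesa}².
∂π/∂y_{Mesa} = 44.7 − 11y_{Mesa} − 4y_{Kora} = 0, so y_{Mesa} = 447/110 − (4/11)y_{Kora}.
Setting y_{Mesa} = y_{Kora} in the reaction function: y_{Mesa} = 447/110 − (4/11)y_{Mesa}, so y_{Mesa} = (447/110) / (15/11) = 2.98.
Total extraction: 2.98 + 2.98 = 5.96.

5.96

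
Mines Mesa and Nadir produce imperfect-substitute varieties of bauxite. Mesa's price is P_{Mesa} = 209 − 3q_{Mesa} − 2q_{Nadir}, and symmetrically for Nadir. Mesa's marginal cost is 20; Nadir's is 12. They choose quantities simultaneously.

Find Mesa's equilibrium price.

Mine Mesa's profit: π = q_{Mesa}(209 − 3q_{Mesa} − 2q_{Nadir}) − 20q_{Mesa}.
∂π/∂q_{Mesa} = 189 − 6q_{Mesa} − 2q_{Nadir} = 0 ⇒ q_{Mesa} = 31.5 − (1/3)q_{Nadir}.
Similarly q_{Nadir} = 197/6 − (1/3)q_{Mesa}.
Plugging q_{Nadir} into Mesa's best response: q_{Mesa} = 31.5 − (1/3)(197/6 − (1/3)q_{Mesa}) ⇒ (8/9)q_{Mesa} = 185/9, so q_{Mesa} = 23.125.
Then q_{Nadir} = 197/6 − (1/3)·23.125 = 25.125.
P_{Mesa} = 209 − 3·23.125 − 2·25.125 = 89.375.

89.375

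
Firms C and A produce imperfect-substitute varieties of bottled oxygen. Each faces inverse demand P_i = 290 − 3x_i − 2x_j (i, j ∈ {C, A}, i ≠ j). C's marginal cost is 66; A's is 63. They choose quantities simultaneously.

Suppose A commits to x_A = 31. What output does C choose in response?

27

Firm C's profit: π = x_C(290 − 3x_C − 2x_A) − 66x_C.
∂π/∂x_C = 224 − 6x_C − 2x_A = 0 ⇒ x_C = 112/3 − (1/3)x_A.
At x_A = 31: x_C = 112/3 − (1/3)·31 = 27.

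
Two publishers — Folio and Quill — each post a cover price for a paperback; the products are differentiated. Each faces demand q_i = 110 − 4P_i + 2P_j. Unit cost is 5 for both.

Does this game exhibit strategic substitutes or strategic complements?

strategic complements

Folio's profit: π = (P_{Folio} − 5)(110 − 4P_{Folio} + 2P_{Quill}).
∂π/∂P_{Folio} = 130 − 8P_{Folio} + 2P_{Quill} = 0 ⇒ P_{Folio} = 16.25 + 0.25P_{Quill}.
The best-response slope dP_{Folio}/dP_{Quill} = 0.25 > 0: the reaction function is upward-sloping, so the choices are strategic complements.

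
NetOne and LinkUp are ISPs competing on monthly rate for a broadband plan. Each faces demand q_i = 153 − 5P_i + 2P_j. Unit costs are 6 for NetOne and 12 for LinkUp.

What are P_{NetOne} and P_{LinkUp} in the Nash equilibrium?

23.5, 26

NetOne's profit: π = (P_{NetOne} − 6)(153 − 5P_{NetOne} + 2P_{LinkUp}).
∂π/∂P_{NetOne} = 183 − 10P_{NetOne} + 2P_{LinkUp} = 0 ⇒ P_{NetOne} = 18.3 + 0.2P_{LinkUp}.
Similarly P_{LinkUp} = 21.3 + 0.2P_{NetOne}.
Plugging P_{LinkUp} into NetOne's best response: P_{NetOne} = 18.3 + 0.2(21.3 + 0.2P_{NetOne}) ⇒ 0.96P_{NetOne} = 22.56, so P_{NetOne} = 23.5.
Then P_{LinkUp} = 21.3 + 0.2·23.5 = 26.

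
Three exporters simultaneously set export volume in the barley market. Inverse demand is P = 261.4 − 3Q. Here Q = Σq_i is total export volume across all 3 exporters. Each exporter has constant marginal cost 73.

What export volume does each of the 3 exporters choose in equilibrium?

A representative exporter's profit is π_i = q_i(261.4 − 3Q) − 73q_i, with Q = q_i + Σ_{j≠i} q_j.
First-order condition: 188.4 − 6q_i − 3Σ_{j≠i} q_j = 0.
With identical exporters, set every q_j = q: then 188.4 − 6q − 6q = 0, i.e. q = 188.4/12 = 15.7.

15.7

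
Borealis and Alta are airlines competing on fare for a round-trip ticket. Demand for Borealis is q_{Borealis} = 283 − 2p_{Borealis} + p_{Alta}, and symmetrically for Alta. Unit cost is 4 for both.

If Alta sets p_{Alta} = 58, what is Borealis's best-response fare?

87.25

Borealis's profit: π = (p_{Borealis} − 4)(283 − 2p_{Borealis} + p_{Alta}).
∂π/∂p_{Borealis} = 291 − 4p_{Borealis} + p_{Alta} = 0 ⇒ p_{Borealis} = 72.75 + 0.25p_{Alta}.
At p_{Alta} = 58: p_{Borealis} = 72.75 + 0.25·58 = 87.25.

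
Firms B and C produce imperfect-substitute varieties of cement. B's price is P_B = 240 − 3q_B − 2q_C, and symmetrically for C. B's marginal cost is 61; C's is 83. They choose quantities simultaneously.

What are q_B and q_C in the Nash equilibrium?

23.75, 18.25

Firm B's profit: π = q_B(240 − 3q_B − 2q_C) − 61q_B.
∂π/∂q_B = 179 − 6q_B − 2q_C = 0 ⇒ q_B = 179/6 − (1/3)q_C.
Similarly q_C = 157/6 − (1/3)q_B.
Solving the two reaction functions simultaneously: (1 − (−1/3)(−1/3))q_B = 179/6 − (1/3)·(157/6), so (8/9)q_B = 190/9 and q_B = 23.75.
Then q_C = 157/6 − (1/3)·23.75 = 18.25.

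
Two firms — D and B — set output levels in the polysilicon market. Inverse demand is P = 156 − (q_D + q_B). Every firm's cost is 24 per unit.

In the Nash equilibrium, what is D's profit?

1936

Firm D's profit: π = q_D(156 − (q_D + q_B)) − 24q_D.
∂π/∂q_D = 132 − 2q_D − q_B = 0, so q_D = 66 − 0.5q_B.
By symmetry q_B = q_D; substituting into the reaction function, 1.5q_D = 66 and q_D = 44.
Price P = 156 − 88 = 68.
D's profit: (68 − 24)·44 = 1936.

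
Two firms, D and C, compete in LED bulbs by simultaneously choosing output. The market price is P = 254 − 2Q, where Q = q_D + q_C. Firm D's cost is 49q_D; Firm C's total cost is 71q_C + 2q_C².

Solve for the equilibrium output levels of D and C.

45.5, 11.5

Firm D's profit: π = q_D(254 − 2(q_D + q_C)) − 49q_D.
∂π/∂q_D = 205 − 4q_D − 2q_C = 0, so q_D = 51.25 − 0.5q_C.
For C: ∂π/∂q_C = 183 − 8q_C − 2q_D = 0 ⇒ q_C = 22.875 − 0.25q_D.
Solving the two reaction functions simultaneously: (1 − (−0.5)(−0.25))q_D = 51.25 − 0.5·22.875, so 0.875q_D = 39.8125 and q_D = 45.5.
Then q_C = 22.875 − 0.25·45.5 = 11.5.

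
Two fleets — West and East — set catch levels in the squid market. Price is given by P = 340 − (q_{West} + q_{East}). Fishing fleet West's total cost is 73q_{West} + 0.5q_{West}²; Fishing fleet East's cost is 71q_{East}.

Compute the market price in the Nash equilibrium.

Fishing fleet West's profit: π = q_{West}(340 − (q_{West} + q_{East})) − 73q_{West} − 0.5q_{West}².
∂π/∂q_{West} = 267 − 3q_{West} − q_{East} = 0, so q_{West} = 89 − (1/3)q_{East}.
For East: ∂π/∂q_{East} = 269 − 2q_{East} − q_{West} = 0 ⇒ q_{East} = 134.5 − 0.5q_{West}.
Plugging q_{East} into West's best response: q_{West} = 89 − (1/3)(134.5 − 0.5q_{West}) ⇒ (5/6)q_{West} = 265/6, so q_{West} = 53.
Then q_{East} = 134.5 − 0.5·53 = 108.
Equilibrium price: P = 340 − 161 = 179.

179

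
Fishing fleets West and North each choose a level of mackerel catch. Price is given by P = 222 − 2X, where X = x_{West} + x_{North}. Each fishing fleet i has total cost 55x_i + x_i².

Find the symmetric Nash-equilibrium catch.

20.875

Fishing fleet West's profit: π = x_{West}(222 − 2(x_{West} + x_{North})) − 55x_{West} − x_{West}².
∂π/∂x_{West} = 167 − 6x_{West} − 2x_{North} = 0, so x_{West} = 167/6 − (1/3)x_{North}.
Setting x_{West} = x_{North} in the reaction function: x_{West} = 167/6 − (1/3)x_{West}, so x_{West} = (167/6) / (4/3) = 20.875.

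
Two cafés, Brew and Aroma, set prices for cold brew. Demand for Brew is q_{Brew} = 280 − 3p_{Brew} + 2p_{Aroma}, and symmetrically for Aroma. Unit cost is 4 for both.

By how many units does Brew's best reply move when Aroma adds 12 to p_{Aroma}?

4

Brew's profit: π = (p_{Brew} − 4)(280 − 3p_{Brew} + 2p_{Aroma}).
∂π/∂p_{Brew} = 292 − 6p_{Brew} + 2p_{Aroma} = 0 ⇒ p_{Brew} = 146/3 + (1/3)p_{Aroma}.
The reaction-function slope is 1/3, so a 12-unit rise in p_{Aroma} moves p_{Brew} by 1/3 × 12 = 4. Brew's best response rises — the actions are strategic complements.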